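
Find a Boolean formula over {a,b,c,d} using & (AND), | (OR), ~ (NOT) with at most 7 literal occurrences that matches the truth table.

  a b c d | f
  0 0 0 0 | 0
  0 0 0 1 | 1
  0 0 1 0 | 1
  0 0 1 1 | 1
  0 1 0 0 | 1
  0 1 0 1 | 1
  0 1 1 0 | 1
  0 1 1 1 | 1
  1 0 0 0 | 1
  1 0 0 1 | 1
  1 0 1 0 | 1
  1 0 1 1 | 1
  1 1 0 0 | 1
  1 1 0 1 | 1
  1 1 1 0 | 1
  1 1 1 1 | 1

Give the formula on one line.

  ~c = 1100110011001100
  (~c & b) = 0000110000001100
  ~a = 1111111100000000
  (d & ~a) = 0101010100000000
  ((~c & b) | (d & ~a)) = 0101110100001100
  (a | b) = 0000111111111111
  (c | (a | b)) = 0011111111111111
  (((~c & b) | (d & ~a)) | (c | (a | b))) = 0111111111111111

(((~c & b) | (d & ~a)) | (c | (a | b)))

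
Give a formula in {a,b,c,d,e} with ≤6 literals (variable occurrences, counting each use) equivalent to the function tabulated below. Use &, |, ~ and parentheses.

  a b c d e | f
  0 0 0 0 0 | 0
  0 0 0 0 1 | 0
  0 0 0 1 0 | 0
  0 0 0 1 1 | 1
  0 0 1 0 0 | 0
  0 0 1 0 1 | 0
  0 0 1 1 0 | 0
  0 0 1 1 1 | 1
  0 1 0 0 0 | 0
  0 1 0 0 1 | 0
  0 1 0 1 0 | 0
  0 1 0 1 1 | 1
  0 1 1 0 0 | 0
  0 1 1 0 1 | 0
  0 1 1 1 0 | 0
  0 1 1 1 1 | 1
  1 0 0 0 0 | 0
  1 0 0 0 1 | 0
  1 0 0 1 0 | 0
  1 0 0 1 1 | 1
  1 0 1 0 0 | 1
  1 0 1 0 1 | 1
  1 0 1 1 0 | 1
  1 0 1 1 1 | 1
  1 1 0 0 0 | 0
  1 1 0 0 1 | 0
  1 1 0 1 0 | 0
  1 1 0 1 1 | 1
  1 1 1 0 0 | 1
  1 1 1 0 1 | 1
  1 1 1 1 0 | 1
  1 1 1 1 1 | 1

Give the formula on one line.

((e & d) | (c & a))

  (e & d) = 00010001000100010001000100010001
  (c & a) = 00000000000000000000111100001111
  ((e & d) | (c & a)) = 00010001000100010001111100011111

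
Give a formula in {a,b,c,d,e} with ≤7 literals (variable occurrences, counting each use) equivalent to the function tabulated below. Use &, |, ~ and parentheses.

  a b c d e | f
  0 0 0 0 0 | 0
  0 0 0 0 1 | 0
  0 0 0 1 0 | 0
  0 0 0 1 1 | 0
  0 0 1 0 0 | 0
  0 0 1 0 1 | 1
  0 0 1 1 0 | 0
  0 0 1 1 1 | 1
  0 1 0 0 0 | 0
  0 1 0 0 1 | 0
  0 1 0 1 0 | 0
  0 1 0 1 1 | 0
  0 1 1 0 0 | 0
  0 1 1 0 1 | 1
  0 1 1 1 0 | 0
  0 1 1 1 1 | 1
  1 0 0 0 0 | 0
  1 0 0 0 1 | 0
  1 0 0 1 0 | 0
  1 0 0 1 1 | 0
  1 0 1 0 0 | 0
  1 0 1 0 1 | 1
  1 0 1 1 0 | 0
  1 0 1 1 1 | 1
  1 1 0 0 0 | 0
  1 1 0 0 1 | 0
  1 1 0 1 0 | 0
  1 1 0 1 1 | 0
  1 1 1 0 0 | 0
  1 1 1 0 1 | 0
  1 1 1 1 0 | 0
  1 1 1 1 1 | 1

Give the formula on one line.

  (c & e) = 00000101000001010000010100000101
  ~a = 11111111111111110000000000000000
  ~b = 11111111000000001111111100000000
  (d | ~b) = 11111111001100111111111100110011
  (~a | (d | ~b)) = 11111111111111111111111100110011
  ((c & e) & (~a | (d | ~b))) = 00000101000001010000010100000001

((c & e) & (~a | (d | ~b)))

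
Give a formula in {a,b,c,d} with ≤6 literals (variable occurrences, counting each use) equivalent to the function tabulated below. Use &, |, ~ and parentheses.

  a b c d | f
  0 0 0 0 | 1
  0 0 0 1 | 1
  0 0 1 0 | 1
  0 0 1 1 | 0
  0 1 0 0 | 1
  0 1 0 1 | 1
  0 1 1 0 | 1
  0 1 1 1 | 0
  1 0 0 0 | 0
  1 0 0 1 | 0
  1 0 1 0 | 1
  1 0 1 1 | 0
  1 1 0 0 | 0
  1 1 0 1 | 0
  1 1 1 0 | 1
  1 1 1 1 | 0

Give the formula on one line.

  ~c = 1100110011001100
  ~a = 1111111100000000
  (~c & ~a) = 1100110000000000
  ~d = 1010101010101010
  (~d & c) = 0010001000100010
  ((~c & ~a) | (~d & c)) = 1110111000100010

((~c & ~a) | (~d & c))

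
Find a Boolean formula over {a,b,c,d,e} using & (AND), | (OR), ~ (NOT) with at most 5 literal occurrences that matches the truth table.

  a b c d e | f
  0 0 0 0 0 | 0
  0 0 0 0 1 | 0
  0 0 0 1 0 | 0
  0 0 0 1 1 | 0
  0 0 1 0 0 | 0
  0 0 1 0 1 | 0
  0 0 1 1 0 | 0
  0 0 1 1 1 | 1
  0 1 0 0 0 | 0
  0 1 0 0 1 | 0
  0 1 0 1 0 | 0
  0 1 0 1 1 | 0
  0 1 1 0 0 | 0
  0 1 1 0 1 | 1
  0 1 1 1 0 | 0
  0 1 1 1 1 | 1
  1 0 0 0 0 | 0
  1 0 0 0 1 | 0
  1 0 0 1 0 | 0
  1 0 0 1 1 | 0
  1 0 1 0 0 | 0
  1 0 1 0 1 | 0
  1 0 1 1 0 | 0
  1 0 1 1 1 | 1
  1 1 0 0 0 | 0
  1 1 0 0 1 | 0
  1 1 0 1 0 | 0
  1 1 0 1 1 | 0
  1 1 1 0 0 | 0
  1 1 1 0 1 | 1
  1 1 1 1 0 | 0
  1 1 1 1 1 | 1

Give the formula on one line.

  (b | d) = 00110011111111110011001111111111
  (e & (b | d)) = 00010001010101010001000101010101
  ((e & (b | d)) & c) = 00000001000001010000000100000101

((e & (b | d)) & c)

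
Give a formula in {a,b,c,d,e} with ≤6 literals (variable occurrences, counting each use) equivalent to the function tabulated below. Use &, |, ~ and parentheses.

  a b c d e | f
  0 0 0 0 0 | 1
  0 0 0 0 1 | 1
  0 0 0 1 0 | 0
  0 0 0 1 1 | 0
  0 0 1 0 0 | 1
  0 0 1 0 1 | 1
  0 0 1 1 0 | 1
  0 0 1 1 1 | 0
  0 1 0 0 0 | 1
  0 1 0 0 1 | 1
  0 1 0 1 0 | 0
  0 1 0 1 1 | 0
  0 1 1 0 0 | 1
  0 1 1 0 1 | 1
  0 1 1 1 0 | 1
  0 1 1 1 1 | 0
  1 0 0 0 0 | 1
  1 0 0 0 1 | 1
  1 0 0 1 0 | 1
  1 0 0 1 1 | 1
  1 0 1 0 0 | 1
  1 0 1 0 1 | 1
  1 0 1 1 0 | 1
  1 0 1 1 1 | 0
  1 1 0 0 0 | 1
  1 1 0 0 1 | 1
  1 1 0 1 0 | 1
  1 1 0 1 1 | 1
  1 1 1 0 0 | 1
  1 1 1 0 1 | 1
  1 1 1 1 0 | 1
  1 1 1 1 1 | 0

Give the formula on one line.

((~d | (c & ~e)) | ((c | a) & ~c))

  ~d = 11001100110011001100110011001100
  ~e = 10101010101010101010101010101010
  (c & ~e) = 00001010000010100000101000001010
  (~d | (c & ~e)) = 11001110110011101100111011001110
  (c | a) = 00001111000011111111111111111111
  ~c = 11110000111100001111000011110000
  ((c | a) & ~c) = 00000000000000001111000011110000
  ((~d | (c & ~e)) | ((c | a) & ~c)) = 11001110110011101111111011111110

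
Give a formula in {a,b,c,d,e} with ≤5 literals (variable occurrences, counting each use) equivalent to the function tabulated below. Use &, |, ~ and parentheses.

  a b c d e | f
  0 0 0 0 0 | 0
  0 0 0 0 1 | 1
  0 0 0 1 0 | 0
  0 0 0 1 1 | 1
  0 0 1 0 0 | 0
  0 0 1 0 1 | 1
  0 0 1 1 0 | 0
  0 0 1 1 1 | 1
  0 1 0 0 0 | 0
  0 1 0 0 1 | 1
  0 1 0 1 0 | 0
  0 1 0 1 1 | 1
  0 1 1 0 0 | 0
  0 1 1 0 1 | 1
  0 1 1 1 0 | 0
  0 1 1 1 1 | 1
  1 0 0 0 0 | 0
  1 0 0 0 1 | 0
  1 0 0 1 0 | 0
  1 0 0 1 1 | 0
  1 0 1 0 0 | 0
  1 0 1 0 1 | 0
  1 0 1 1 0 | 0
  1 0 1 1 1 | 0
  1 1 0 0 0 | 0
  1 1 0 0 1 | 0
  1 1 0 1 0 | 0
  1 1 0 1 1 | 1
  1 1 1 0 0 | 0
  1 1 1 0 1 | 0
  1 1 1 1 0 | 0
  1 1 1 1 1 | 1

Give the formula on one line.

(e & ((b & (d & e)) | ~a))

  (d & e) = 00010001000100010001000100010001
  (b & (d & e)) = 00000000000100010000000000010001
  ~a = 11111111111111110000000000000000
  ((b & (d & e)) | ~a) = 11111111111111110000000000010001
  (e & ((b & (d & e)) | ~a)) = 01010101010101010000000000010001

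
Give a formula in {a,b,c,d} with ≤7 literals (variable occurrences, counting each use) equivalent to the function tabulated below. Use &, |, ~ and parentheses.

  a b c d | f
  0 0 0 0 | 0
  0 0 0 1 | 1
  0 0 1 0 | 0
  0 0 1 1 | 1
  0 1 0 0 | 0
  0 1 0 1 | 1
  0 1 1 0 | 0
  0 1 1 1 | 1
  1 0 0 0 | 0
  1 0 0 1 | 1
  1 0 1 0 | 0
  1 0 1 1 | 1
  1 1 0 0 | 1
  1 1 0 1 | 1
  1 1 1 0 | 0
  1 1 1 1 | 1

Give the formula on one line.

(d | (((a & ~c) & b) & ((~d & a) | c)))

  ~c = 1100110011001100
  (a & ~c) = 0000000011001100
  ((a & ~c) & b) = 0000000000001100
  ~d = 1010101010101010
  (~d & a) = 0000000010101010
  ((~d & a) | c) = 0011001110111011
  (((a & ~c) & b) & ((~d & a) | c)) = 0000000000001000
  (d | (((a & ~c) & b) & ((~d & a) | c))) = 0101010101011101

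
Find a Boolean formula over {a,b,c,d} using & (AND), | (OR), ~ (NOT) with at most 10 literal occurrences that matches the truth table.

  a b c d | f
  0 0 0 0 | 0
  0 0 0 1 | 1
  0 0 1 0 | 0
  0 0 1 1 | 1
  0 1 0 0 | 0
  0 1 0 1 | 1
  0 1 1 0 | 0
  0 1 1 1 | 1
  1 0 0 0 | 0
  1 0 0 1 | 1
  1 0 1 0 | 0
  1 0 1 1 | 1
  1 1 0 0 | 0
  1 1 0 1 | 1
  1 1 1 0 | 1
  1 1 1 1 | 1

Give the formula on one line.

  (b & a) = 0000000000001111
  ((b & a) & c) = 0000000000000011
  ~c = 1100110011001100
  (((b & a) & c) | ~c) = 1100110011001111
  (c & (((b & a) & c) | ~c)) = 0000000000000011
  ~b = 1111000011110000
  (~b | c) = 1111001111110011
  ((~b | c) & d) = 0101000101010001
  ((c & (((b & a) & c) | ~c)) | ((~b | c) & d)) = 0101000101010011
  (d | ((c & (((b & a) & c) | ~c)) | ((~b | c) & d))) = 0101010101010111

(d | ((c & (((b & a) & c) | ~c)) | ((~b | c) & d)))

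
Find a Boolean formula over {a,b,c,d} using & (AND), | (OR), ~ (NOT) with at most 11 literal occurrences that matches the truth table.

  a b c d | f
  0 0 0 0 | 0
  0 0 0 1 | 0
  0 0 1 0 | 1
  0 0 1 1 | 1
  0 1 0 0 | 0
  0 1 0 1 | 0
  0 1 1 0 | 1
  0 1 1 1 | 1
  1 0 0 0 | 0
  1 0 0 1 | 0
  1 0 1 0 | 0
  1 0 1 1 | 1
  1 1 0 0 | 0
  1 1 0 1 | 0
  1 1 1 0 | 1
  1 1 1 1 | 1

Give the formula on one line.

  ~c = 1100110011001100
  ~a = 1111111100000000
  ~b = 1111000011110000
  (~a & ~b) = 1111000000000000
  ((~a & ~b) | b) = 1111111100001111
  (~c & ~a) = 1100110000000000
  (d & a) = 0000000001010101
  ((~c & ~a) | (d & a)) = 1100110001010101
  (((~a & ~b) | b) | ((~c & ~a) | (d & a))) = 1111111101011111
  (~c | (((~a & ~b) | b) | ((~c & ~a) | (d & a)))) = 1111111111011111
  ((~c | (((~a & ~b) | b) | ((~c & ~a) | (d & a)))) & c) = 0011001100010011

((~c | (((~a & ~b) | b) | ((~c & ~a) | (d & a)))) & c)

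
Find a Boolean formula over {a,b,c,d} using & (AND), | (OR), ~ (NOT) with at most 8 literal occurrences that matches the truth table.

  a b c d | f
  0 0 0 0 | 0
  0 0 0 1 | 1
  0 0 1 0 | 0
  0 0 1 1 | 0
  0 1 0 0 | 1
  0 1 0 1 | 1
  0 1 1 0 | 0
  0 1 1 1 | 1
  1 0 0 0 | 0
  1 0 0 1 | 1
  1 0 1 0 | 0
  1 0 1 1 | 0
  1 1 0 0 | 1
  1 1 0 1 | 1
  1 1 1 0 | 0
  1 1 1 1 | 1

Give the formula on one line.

(((~c | (b & d)) & (d | c)) | ((~b | ~c) & b))

  ~c = 1100110011001100
  (b & d) = 0000010100000101
  (~c | (b & d)) = 1100110111001101
  (d | c) = 0111011101110111
  ((~c | (b & d)) & (d | c)) = 0100010101000101
  ~b = 1111000011110000
  (~b | ~c) = 1111110011111100
  ((~b | ~c) & b) = 0000110000001100
  (((~c | (b & d)) & (d | c)) | ((~b | ~c) & b)) = 0100110101001101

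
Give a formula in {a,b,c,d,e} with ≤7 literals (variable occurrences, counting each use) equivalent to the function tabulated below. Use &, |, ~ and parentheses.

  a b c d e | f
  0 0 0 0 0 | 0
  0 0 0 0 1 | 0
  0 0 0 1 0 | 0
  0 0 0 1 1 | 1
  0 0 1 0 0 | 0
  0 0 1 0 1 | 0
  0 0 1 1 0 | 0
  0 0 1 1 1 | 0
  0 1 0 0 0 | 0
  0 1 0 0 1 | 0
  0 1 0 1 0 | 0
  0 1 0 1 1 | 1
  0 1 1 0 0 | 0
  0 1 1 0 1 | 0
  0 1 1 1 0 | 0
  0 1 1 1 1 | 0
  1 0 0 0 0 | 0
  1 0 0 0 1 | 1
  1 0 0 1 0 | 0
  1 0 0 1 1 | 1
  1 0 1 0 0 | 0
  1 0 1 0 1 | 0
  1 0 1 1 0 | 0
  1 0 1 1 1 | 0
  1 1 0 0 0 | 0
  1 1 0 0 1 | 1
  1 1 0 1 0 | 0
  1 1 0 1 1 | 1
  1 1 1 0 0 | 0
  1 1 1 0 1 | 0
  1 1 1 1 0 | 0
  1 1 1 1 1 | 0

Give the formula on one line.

(((c & e) | (a | d)) & (e & ~c))

  (c & e) = 00000101000001010000010100000101
  (a | d) = 00110011001100111111111111111111
  ((c & e) | (a | d)) = 00110111001101111111111111111111
  ~c = 11110000111100001111000011110000
  (e & ~c) = 01010000010100000101000001010000
  (((c & e) | (a | d)) & (e & ~c)) = 00010000000100000101000001010000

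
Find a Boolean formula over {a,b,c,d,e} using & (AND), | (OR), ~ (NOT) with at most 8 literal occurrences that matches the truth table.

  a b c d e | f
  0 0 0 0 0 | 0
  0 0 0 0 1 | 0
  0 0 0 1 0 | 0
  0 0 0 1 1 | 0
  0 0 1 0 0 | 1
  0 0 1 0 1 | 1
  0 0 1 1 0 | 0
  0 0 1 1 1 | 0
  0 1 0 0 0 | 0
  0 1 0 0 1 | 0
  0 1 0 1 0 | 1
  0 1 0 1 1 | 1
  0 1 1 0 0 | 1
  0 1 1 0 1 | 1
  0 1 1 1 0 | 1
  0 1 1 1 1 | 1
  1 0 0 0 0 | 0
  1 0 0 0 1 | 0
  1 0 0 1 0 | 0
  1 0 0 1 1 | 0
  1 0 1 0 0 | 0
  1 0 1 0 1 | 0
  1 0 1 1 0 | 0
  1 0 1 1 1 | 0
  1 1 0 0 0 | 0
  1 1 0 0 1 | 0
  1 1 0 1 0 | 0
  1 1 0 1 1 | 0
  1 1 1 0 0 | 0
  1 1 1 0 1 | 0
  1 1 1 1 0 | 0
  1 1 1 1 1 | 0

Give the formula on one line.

  (b & d) = 00000000001100110000000000110011
  ((b & d) | c) = 00001111001111110000111100111111
  ~b = 11111111000000001111111100000000
  ~a = 11111111111111110000000000000000
  (~b | ~a) = 11111111111111111111111100000000
  (((b & d) | c) & (~b | ~a)) = 00001111001111110000111100000000
  ~d = 11001100110011001100110011001100
  (~a & ~d) = 11001100110011000000000000000000
  ((~a & ~d) | b) = 11001100111111110000000011111111
  ((((b & d) | c) & (~b | ~a)) & ((~a & ~d) | b)) = 00001100001111110000000000000000

((((b & d) | c) & (~b | ~a)) & ((~a & ~d) | b))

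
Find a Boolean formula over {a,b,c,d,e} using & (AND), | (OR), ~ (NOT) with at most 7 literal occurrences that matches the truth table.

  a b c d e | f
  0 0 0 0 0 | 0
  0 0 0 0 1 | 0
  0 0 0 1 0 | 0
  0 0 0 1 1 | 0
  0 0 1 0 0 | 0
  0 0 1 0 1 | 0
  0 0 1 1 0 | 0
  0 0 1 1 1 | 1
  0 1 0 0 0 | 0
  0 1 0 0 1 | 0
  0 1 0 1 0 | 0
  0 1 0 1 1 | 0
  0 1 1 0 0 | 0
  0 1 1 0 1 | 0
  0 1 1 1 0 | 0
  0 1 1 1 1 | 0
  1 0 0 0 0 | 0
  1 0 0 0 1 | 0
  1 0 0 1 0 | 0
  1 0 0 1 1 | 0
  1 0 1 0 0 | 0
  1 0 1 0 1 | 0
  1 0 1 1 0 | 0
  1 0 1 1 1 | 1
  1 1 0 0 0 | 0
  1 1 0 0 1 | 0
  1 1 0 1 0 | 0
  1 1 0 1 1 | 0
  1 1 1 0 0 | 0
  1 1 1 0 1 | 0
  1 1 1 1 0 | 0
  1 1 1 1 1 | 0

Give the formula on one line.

  ~b = 11111111000000001111111100000000
  ~d = 11001100110011001100110011001100
  (~b | ~d) = 11111111110011001111111111001100
  (e & (~b | ~d)) = 01010101010001000101010101000100
  (c & (e & (~b | ~d))) = 00000101000001000000010100000100
  (d & (c & (e & (~b | ~d)))) = 00000001000000000000000100000000

(d & (c & (e & (~b | ~d))))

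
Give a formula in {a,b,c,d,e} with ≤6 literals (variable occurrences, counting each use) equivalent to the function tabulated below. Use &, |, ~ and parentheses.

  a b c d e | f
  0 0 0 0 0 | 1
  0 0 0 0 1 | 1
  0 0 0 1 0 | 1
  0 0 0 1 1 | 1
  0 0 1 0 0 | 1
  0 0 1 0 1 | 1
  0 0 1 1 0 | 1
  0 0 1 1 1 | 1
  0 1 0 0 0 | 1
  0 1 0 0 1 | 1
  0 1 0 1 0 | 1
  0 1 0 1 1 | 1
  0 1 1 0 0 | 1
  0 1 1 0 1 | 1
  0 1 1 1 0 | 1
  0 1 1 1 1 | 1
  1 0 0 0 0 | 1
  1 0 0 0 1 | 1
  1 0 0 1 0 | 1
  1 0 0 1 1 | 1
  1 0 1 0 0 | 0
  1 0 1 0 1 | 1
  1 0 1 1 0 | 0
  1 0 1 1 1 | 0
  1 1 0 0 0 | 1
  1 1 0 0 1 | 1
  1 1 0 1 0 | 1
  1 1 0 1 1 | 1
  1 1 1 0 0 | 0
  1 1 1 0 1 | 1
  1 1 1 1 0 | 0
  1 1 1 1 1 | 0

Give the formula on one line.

  ~c = 11110000111100001111000011110000
  ~a = 11111111111111110000000000000000
  (e | ~a) = 11111111111111110101010101010101
  ~d = 11001100110011001100110011001100
  (~d | ~a) = 11111111111111111100110011001100
  ((e | ~a) & (~d | ~a)) = 11111111111111110100010001000100
  (~c | ((e | ~a) & (~d | ~a))) = 11111111111111111111010011110100

(~c | ((e | ~a) & (~d | ~a)))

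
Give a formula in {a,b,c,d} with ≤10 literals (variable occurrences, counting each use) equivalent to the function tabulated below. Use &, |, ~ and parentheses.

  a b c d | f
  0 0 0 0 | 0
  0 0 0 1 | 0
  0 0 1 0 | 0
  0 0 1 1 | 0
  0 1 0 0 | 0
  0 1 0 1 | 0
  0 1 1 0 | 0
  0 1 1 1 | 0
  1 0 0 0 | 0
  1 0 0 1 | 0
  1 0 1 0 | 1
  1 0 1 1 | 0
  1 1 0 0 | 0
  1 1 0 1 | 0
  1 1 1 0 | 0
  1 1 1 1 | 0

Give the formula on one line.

(((~d & a) & ~b) & (d | ((c & ~b) & (b | a))))

  ~d = 1010101010101010
  (~d & a) = 0000000010101010
  ~b = 1111000011110000
  ((~d & a) & ~b) = 0000000010100000
  (c & ~b) = 0011000000110000
  (b | a) = 0000111111111111
  ((c & ~b) & (b | a)) = 0000000000110000
  (d | ((c & ~b) & (b | a))) = 0101010101110101
  (((~d & a) & ~b) & (d | ((c & ~b) & (b | a)))) = 0000000000100000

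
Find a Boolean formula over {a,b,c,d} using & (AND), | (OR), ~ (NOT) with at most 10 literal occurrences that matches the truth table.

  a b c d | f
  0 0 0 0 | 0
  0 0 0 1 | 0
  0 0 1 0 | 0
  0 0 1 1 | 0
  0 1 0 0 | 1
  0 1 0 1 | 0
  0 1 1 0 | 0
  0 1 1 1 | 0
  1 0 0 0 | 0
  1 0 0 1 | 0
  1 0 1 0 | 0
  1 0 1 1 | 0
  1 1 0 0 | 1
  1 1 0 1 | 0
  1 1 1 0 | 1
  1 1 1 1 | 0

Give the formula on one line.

((a | ((d | ~c) & (~d | a))) & (b & ~d))

  ~c = 1100110011001100
  (d | ~c) = 1101110111011101
  ~d = 1010101010101010
  (~d | a) = 1010101011111111
  ((d | ~c) & (~d | a)) = 1000100011011101
  (a | ((d | ~c) & (~d | a))) = 1000100011111111
  (b & ~d) = 0000101000001010
  ((a | ((d | ~c) & (~d | a))) & (b & ~d)) = 0000100000001010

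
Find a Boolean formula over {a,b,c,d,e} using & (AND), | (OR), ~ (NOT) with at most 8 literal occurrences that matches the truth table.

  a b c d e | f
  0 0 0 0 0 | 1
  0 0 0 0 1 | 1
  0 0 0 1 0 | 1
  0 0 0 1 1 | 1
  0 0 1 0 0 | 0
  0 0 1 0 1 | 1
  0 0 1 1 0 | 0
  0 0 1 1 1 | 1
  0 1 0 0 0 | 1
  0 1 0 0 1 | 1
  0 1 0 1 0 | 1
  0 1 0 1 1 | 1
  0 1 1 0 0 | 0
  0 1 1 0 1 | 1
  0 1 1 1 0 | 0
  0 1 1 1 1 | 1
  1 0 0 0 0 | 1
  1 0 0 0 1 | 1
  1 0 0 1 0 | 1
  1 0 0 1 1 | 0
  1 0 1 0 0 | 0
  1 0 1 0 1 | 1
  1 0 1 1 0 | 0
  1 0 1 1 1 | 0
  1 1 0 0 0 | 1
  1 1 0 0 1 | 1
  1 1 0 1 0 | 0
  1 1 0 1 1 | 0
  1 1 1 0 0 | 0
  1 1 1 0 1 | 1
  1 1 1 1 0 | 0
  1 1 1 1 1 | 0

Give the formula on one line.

((~d | ((~b & ~e) | ~a)) & (e | ~c))

  ~d = 11001100110011001100110011001100
  ~b = 11111111000000001111111100000000
  ~e = 10101010101010101010101010101010
  (~b & ~e) = 10101010000000001010101000000000
  ~a = 11111111111111110000000000000000
  ((~b & ~e) | ~a) = 11111111111111111010101000000000
  (~d | ((~b & ~e) | ~a)) = 11111111111111111110111011001100
  ~c = 11110000111100001111000011110000
  (e | ~c) = 11110101111101011111010111110101
  ((~d | ((~b & ~e) | ~a)) & (e | ~c)) = 11110101111101011110010011000100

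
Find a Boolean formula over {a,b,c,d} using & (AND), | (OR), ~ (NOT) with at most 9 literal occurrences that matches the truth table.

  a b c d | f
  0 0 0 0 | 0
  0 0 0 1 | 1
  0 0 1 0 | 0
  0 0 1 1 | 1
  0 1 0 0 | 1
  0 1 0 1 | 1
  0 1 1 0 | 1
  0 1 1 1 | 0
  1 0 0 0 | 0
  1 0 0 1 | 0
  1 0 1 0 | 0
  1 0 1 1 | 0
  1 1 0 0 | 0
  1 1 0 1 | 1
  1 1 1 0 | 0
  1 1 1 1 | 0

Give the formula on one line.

  ~c = 1100110011001100
  ~d = 1010101010101010
  (~c | ~d) = 1110111011101110
  ((~c | ~d) & b) = 0000111000001110
  ~a = 1111111100000000
  (d | ~a) = 1111111101010101
  (((~c | ~d) & b) & (d | ~a)) = 0000111000000100
  ~b = 1111000011110000
  (~a & d) = 0101010100000000
  (~b & (~a & d)) = 0101000000000000
  ((((~c | ~d) & b) & (d | ~a)) | (~b & (~a & d))) = 0101111000000100

((((~c | ~d) & b) & (d | ~a)) | (~b & (~a & d)))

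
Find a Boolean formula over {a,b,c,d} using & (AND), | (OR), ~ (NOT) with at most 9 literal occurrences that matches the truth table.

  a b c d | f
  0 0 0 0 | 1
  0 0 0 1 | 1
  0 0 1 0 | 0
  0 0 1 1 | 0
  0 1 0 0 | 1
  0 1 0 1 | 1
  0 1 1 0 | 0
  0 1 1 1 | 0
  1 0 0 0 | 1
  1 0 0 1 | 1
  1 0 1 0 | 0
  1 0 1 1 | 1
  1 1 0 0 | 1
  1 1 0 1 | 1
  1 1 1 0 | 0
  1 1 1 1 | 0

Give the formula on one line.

  ~c = 1100110011001100
  ~b = 1111000011110000
  ~d = 1010101010101010
  (~b & ~d) = 1010000010100000
  (~b & a) = 0000000011110000
  ((~b & ~d) | (~b & a)) = 1010000011110000
  (d & ((~b & ~d) | (~b & a))) = 0000000001010000
  ((d & ((~b & ~d) | (~b & a))) & c) = 0000000000010000
  (~c | ((d & ((~b & ~d) | (~b & a))) & c)) = 1100110011011100

(~c | ((d & ((~b & ~d) | (~b & a))) & c))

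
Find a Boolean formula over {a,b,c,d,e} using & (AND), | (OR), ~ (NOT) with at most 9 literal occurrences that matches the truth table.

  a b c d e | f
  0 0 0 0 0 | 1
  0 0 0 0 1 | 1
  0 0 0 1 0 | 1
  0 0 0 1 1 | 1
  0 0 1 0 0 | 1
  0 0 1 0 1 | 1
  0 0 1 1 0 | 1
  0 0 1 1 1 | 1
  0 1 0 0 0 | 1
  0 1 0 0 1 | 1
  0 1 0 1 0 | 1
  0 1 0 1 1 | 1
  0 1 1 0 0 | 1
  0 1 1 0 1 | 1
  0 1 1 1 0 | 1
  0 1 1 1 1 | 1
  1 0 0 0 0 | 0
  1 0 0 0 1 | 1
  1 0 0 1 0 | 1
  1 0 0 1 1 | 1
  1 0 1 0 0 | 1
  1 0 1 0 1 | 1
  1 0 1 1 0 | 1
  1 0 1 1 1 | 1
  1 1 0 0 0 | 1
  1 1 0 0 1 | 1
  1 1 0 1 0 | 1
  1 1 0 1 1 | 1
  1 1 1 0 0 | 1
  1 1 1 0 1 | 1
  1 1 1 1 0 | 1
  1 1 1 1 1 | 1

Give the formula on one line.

  ~a = 11111111111111110000000000000000
  ~b = 11111111000000001111111100000000
  (~b & d) = 00110011000000000011001100000000
  (~a | (~b & d)) = 11111111111111110011001100000000
  (~b & e) = 01010101000000000101010100000000
  ((~b & e) | c) = 01011111000011110101111100001111
  (b | ~a) = 11111111111111110000000011111111
  (a & (b | ~a)) = 00000000000000000000000011111111
  (((~b & e) | c) | (a & (b | ~a))) = 01011111000011110101111111111111
  ((~a | (~b & d)) | (((~b & e) | c) | (a & (b | ~a)))) = 11111111111111110111111111111111

((~a | (~b & d)) | (((~b & e) | c) | (a & (b | ~a))))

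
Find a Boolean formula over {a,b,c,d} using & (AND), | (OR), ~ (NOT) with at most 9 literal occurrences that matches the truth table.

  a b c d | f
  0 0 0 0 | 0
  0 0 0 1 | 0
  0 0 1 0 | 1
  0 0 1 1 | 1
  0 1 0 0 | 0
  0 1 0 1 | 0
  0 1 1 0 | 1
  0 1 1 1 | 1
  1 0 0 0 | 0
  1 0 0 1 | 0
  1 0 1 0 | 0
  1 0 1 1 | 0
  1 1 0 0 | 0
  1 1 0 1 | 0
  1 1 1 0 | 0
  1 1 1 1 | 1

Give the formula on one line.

  (c | b) = 0011111100111111
  (d & (c | b)) = 0001010100010101
  (b & (d & (c | b))) = 0000010100000101
  ~a = 1111111100000000
  ((b & (d & (c | b))) | ~a) = 1111111100000101
  (((b & (d & (c | b))) | ~a) & c) = 0011001100000001

(((b & (d & (c | b))) | ~a) & c)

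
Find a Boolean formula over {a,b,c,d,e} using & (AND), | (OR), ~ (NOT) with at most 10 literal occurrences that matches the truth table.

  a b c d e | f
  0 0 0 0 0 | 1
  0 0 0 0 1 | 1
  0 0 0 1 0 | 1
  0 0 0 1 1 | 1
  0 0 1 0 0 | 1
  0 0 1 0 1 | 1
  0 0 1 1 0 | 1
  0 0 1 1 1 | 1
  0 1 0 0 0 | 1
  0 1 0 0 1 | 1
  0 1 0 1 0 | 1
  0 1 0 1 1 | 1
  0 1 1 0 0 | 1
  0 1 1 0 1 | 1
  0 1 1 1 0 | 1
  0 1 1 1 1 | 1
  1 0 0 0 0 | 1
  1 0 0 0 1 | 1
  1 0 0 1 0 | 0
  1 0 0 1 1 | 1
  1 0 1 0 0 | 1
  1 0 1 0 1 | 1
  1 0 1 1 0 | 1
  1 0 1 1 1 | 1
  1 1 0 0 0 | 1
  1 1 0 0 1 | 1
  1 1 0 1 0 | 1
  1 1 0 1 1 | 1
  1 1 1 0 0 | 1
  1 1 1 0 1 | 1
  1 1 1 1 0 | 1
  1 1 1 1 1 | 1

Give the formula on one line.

((((~d | c) | b) | ~a) | ((e & d) & (~e | ~b)))

  ~d = 11001100110011001100110011001100
  (~d | c) = 11001111110011111100111111001111
  ((~d | c) | b) = 11001111111111111100111111111111
  ~a = 11111111111111110000000000000000
  (((~d | c) | b) | ~a) = 11111111111111111100111111111111
  (e & d) = 00010001000100010001000100010001
  ~e = 10101010101010101010101010101010
  ~b = 11111111000000001111111100000000
  (~e | ~b) = 11111111101010101111111110101010
  ((e & d) & (~e | ~b)) = 00010001000000000001000100000000
  ((((~d | c) | b) | ~a) | ((e & d) & (~e | ~b))) = 11111111111111111101111111111111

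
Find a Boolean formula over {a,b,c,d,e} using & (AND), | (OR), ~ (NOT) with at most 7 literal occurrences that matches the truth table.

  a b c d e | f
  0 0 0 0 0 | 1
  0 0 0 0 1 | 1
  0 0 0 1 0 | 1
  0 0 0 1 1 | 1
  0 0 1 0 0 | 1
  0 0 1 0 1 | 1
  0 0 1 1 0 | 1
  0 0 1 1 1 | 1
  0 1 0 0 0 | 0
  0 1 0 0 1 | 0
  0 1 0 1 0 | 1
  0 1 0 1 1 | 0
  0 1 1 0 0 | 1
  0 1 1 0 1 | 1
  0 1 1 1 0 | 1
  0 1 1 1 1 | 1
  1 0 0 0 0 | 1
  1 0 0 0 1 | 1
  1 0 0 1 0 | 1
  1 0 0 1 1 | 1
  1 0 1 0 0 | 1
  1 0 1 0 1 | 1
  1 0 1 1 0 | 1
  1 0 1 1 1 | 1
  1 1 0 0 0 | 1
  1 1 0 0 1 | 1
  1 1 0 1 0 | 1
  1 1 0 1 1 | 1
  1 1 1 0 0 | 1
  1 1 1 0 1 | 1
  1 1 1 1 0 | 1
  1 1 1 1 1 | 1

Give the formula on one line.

(((~b | c) | a) | (~e & d))

  ~b = 11111111000000001111111100000000
  (~b | c) = 11111111000011111111111100001111
  ((~b | c) | a) = 11111111000011111111111111111111
  ~e = 10101010101010101010101010101010
  (~e & d) = 00100010001000100010001000100010
  (((~b | c) | a) | (~e & d)) = 11111111001011111111111111111111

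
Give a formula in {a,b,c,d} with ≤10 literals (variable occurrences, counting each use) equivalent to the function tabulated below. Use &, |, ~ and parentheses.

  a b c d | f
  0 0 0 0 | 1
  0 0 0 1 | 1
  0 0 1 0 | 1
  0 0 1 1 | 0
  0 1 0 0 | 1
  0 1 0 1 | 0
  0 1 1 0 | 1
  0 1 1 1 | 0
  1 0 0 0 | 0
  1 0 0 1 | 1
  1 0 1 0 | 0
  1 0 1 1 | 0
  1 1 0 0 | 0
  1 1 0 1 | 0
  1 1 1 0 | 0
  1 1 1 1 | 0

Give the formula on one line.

((~a & ~d) | (((b & a) | ~c) & (~b & (d | b))))

  ~a = 1111111100000000
  ~d = 1010101010101010
  (~a & ~d) = 1010101000000000
  (b & a) = 0000000000001111
  ~c = 1100110011001100
  ((b & a) | ~c) = 1100110011001111
  ~b = 1111000011110000
  (d | b) = 0101111101011111
  (~b & (d | b)) = 0101000001010000
  (((b & a) | ~c) & (~b & (d | b))) = 0100000001000000
  ((~a & ~d) | (((b & a) | ~c) & (~b & (d | b)))) = 1110101001000000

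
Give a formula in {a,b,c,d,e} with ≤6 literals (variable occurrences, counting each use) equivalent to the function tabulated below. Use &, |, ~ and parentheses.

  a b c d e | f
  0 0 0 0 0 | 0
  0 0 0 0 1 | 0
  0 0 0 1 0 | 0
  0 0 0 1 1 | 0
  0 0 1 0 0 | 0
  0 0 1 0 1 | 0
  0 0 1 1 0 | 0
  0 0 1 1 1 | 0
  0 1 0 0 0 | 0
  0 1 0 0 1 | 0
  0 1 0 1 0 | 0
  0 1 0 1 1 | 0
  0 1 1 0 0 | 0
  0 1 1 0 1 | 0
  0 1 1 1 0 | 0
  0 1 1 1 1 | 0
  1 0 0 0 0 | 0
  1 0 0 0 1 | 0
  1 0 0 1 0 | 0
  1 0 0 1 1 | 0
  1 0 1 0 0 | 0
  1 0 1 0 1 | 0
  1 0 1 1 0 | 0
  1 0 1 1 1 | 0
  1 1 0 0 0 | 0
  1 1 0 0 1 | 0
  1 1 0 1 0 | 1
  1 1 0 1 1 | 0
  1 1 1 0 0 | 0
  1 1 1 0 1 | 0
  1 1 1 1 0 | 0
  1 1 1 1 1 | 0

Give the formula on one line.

(~c & ((~e & d) & (a & b)))

  ~c = 11110000111100001111000011110000
  ~e = 10101010101010101010101010101010
  (~e & d) = 00100010001000100010001000100010
  (a & b) = 00000000000000000000000011111111
  ((~e & d) & (a & b)) = 00000000000000000000000000100010
  (~c & ((~e & d) & (a & b))) = 00000000000000000000000000100000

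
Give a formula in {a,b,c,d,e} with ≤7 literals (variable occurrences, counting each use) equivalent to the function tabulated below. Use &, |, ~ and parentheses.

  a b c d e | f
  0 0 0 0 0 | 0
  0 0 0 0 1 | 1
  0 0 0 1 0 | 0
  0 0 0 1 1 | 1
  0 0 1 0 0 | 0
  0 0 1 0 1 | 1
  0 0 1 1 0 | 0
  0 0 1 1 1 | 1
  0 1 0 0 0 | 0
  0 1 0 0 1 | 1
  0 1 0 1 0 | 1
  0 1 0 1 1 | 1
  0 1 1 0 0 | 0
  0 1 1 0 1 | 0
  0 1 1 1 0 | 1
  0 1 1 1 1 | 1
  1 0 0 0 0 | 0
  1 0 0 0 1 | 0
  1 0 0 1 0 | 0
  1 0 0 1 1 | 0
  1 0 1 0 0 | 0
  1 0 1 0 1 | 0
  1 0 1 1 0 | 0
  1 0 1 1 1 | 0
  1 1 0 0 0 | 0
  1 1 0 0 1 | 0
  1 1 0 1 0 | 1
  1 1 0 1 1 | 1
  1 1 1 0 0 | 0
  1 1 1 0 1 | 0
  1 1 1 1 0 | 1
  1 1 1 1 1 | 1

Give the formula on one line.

  ~a = 11111111111111110000000000000000
  (~a & e) = 01010101010101010000000000000000
  ~b = 11111111000000001111111100000000
  ~c = 11110000111100001111000011110000
  (~b | ~c) = 11111111111100001111111111110000
  ((~a & e) & (~b | ~c)) = 01010101010100000000000000000000
  (b & d) = 00000000001100110000000000110011
  (((~a & e) & (~b | ~c)) | (b & d)) = 01010101011100110000000000110011

(((~a & e) & (~b | ~c)) | (b & d))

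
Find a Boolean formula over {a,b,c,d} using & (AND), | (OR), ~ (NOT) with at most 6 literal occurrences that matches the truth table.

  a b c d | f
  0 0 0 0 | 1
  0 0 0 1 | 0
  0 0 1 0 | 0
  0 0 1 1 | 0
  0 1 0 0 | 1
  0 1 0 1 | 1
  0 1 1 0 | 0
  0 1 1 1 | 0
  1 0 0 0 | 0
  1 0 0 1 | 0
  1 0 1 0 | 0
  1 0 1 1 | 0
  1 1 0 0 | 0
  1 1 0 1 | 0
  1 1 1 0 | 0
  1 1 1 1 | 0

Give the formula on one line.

((~a & ~c) & (~d | b))

  ~a = 1111111100000000
  ~c = 1100110011001100
  (~a & ~c) = 1100110000000000
  ~d = 1010101010101010
  (~d | b) = 1010111110101111
  ((~a & ~c) & (~d | b)) = 1000110000000000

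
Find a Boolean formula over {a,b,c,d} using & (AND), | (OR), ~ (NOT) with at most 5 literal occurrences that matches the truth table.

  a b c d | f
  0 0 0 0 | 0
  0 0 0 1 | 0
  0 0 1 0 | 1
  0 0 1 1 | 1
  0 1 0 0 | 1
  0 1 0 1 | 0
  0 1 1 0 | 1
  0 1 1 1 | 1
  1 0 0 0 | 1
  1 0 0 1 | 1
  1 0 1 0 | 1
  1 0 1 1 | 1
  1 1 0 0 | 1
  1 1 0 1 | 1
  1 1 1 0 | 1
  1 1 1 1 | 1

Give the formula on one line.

(((~b | ~d) & b) | (a | c))

  ~b = 1111000011110000
  ~d = 1010101010101010
  (~b | ~d) = 1111101011111010
  ((~b | ~d) & b) = 0000101000001010
  (a | c) = 0011001111111111
  (((~b | ~d) & b) | (a | c)) = 0011101111111111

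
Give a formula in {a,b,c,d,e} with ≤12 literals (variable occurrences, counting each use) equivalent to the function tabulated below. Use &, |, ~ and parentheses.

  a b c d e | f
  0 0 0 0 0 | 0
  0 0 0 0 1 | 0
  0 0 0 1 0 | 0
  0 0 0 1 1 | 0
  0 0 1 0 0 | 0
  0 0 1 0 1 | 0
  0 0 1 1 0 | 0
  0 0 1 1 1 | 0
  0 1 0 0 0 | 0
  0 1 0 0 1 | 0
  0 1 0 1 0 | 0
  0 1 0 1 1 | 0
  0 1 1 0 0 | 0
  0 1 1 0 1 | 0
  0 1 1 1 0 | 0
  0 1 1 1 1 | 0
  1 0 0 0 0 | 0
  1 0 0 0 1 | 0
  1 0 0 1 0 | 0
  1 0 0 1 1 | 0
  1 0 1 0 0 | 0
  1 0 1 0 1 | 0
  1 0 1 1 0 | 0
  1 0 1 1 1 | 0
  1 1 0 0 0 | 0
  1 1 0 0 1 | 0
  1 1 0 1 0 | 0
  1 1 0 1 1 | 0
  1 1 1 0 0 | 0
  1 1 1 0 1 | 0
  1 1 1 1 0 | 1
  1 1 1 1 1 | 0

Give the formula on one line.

  (d & b) = 00000000001100110000000000110011
  ~d = 11001100110011001100110011001100
  (c & a) = 00000000000000000000111100001111
  (~d | (c & a)) = 11001100110011001100111111001111
  ((d & b) & (~d | (c & a))) = 00000000000000000000000000000011
  ~b = 11111111000000001111111100000000
  (~b & ~d) = 11001100000000001100110000000000
  ~e = 10101010101010101010101010101010
  ((~b & ~d) | ~e) = 11101110101010101110111010101010
  (((~b & ~d) | ~e) & a) = 00000000000000001110111010101010
  (((d & b) & (~d | (c & a))) & (((~b & ~d) | ~e) & a)) = 00000000000000000000000000000010

(((d & b) & (~d | (c & a))) & (((~b & ~d) | ~e) & a))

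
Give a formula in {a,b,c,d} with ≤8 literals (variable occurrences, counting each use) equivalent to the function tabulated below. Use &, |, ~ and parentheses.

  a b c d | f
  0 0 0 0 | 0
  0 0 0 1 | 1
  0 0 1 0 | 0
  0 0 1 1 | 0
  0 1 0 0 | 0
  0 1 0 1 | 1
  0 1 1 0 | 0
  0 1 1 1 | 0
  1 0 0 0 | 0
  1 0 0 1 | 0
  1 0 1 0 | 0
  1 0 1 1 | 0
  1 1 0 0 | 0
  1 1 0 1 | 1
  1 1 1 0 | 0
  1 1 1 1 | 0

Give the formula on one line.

((~c & d) & ((d & ~a) | b))

  ~c = 1100110011001100
  (~c & d) = 0100010001000100
  ~a = 1111111100000000
  (d & ~a) = 0101010100000000
  ((d & ~a) | b) = 0101111100001111
  ((~c & d) & ((d & ~a) | b)) = 0100010000000100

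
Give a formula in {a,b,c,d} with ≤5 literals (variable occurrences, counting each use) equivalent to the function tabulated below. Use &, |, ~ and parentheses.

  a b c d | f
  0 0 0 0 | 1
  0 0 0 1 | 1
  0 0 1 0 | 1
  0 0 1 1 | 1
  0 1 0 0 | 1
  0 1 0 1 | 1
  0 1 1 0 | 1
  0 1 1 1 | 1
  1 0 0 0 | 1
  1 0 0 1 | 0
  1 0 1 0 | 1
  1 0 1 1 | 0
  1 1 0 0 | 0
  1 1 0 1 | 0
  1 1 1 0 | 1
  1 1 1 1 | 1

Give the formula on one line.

((c & b) | ((~b & ~d) | ~a))

  (c & b) = 0000001100000011
  ~b = 1111000011110000
  ~d = 1010101010101010
  (~b & ~d) = 1010000010100000
  ~a = 1111111100000000
  ((~b & ~d) | ~a) = 1111111110100000
  ((c & b) | ((~b & ~d) | ~a)) = 1111111110100011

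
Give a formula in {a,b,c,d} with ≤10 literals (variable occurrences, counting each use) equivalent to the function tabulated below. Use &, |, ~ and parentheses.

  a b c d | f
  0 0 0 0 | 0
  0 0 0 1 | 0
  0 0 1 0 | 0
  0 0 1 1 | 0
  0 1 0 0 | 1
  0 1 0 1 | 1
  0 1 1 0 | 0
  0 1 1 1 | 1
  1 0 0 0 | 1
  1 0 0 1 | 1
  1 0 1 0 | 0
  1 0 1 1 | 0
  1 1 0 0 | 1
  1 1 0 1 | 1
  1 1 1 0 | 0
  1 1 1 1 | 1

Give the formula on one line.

((b | (a & ~c)) & (((b | ~c) | a) & (~c | d)))

  ~c = 1100110011001100
  (a & ~c) = 0000000011001100
  (b | (a & ~c)) = 0000111111001111
  (b | ~c) = 1100111111001111
  ((b | ~c) | a) = 1100111111111111
  (~c | d) = 1101110111011101
  (((b | ~c) | a) & (~c | d)) = 1100110111011101
  ((b | (a & ~c)) & (((b | ~c) | a) & (~c | d))) = 0000110111001101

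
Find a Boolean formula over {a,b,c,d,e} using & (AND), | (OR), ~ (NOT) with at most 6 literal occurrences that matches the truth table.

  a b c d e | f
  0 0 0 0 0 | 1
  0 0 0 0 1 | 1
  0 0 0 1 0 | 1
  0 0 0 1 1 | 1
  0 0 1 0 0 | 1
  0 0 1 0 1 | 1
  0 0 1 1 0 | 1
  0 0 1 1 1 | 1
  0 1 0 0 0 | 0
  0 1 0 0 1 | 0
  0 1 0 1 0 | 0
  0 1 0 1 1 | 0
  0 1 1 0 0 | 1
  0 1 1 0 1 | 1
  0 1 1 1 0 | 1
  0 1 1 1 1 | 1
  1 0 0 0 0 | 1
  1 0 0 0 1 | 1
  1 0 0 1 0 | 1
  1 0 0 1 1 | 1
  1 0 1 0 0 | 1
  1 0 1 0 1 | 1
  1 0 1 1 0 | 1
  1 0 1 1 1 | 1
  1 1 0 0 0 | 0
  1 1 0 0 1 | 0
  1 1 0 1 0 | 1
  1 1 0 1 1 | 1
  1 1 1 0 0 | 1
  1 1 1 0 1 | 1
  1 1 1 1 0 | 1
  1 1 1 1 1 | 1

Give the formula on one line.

  ~b = 11111111000000001111111100000000
  (c | ~b) = 11111111000011111111111100001111
  ~c = 11110000111100001111000011110000
  (~c & d) = 00110000001100000011000000110000
  ((~c & d) & a) = 00000000000000000011000000110000
  ((c | ~b) | ((~c & d) & a)) = 11111111000011111111111100111111

((c | ~b) | ((~c & d) & a))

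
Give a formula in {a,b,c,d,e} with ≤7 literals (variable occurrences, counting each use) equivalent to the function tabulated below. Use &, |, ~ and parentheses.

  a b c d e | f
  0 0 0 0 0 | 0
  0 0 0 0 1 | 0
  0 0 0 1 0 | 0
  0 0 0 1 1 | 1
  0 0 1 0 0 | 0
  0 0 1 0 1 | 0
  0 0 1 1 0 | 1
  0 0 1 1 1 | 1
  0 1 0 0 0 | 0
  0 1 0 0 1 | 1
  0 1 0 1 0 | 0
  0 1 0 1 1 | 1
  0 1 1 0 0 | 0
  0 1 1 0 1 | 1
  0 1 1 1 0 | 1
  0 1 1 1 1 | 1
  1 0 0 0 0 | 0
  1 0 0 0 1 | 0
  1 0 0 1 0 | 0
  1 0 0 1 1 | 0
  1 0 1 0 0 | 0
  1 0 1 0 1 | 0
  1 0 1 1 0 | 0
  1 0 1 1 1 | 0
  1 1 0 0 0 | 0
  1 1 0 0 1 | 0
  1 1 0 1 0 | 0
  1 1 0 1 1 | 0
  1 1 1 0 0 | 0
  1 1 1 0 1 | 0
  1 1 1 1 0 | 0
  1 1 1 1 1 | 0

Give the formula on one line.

((e | (d & c)) & ((d | b) & ~a))

  (d & c) = 00000011000000110000001100000011
  (e | (d & c)) = 01010111010101110101011101010111
  (d | b) = 00110011111111110011001111111111
  ~a = 11111111111111110000000000000000
  ((d | b) & ~a) = 00110011111111110000000000000000
  ((e | (d & c)) & ((d | b) & ~a)) = 00010011010101110000000000000000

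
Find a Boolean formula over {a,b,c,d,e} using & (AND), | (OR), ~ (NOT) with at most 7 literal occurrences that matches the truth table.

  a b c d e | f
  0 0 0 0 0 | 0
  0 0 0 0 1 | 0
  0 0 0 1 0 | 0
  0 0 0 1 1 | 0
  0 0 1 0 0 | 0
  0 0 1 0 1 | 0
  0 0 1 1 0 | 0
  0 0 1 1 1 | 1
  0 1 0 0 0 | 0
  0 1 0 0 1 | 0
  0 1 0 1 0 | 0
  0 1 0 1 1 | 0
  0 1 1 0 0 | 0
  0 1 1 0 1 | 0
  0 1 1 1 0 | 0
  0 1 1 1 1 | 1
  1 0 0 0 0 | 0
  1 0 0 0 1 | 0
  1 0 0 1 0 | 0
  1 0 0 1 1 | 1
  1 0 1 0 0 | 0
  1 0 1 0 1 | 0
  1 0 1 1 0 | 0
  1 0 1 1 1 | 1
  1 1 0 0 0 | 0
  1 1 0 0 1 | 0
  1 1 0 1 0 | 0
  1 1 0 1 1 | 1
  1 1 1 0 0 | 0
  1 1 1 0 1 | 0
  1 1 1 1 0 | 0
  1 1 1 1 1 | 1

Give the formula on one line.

((((a | c) | ~d) & e) & (e & d))

  (a | c) = 00001111000011111111111111111111
  ~d = 11001100110011001100110011001100
  ((a | c) | ~d) = 11001111110011111111111111111111
  (((a | c) | ~d) & e) = 01000101010001010101010101010101
  (e & d) = 00010001000100010001000100010001
  ((((a | c) | ~d) & e) & (e & d)) = 00000001000000010001000100010001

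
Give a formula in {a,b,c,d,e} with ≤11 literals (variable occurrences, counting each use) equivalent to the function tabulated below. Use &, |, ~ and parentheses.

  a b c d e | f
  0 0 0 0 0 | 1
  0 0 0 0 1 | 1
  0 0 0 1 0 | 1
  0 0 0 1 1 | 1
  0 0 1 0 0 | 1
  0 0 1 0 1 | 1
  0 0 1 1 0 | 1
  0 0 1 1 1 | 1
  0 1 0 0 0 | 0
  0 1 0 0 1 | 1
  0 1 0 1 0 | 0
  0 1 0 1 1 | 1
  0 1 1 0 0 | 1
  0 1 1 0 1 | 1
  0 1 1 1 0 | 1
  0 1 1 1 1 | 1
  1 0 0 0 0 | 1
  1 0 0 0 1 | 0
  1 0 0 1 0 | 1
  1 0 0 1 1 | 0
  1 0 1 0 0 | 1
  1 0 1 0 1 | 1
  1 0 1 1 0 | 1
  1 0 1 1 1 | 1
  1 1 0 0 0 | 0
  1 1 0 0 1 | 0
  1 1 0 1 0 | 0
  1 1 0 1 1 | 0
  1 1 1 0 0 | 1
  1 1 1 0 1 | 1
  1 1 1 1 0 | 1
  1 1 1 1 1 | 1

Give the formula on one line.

((c | ((~b | c) & ((~a & e) | ~e))) | (e & ~a))

  ~b = 11111111000000001111111100000000
  (~b | c) = 11111111000011111111111100001111
  ~a = 11111111111111110000000000000000
  (~a & e) = 01010101010101010000000000000000
  ~e = 10101010101010101010101010101010
  ((~a & e) | ~e) = 11111111111111111010101010101010
  ((~b | c) & ((~a & e) | ~e)) = 11111111000011111010101000001010
  (c | ((~b | c) & ((~a & e) | ~e))) = 11111111000011111010111100001111
  (e & ~a) = 01010101010101010000000000000000
  ((c | ((~b | c) & ((~a & e) | ~e))) | (e & ~a)) = 11111111010111111010111100001111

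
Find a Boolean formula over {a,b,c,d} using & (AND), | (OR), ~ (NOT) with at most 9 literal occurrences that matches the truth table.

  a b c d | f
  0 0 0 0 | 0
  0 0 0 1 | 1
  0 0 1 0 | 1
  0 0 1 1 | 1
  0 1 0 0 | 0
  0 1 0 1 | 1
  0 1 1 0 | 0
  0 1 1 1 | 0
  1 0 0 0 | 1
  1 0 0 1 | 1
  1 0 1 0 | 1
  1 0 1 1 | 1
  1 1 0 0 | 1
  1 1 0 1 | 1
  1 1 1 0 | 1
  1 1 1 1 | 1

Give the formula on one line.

((a | (~b & c)) | (~a & (d & ~c)))

  ~b = 1111000011110000
  (~b & c) = 0011000000110000
  (a | (~b & c)) = 0011000011111111
  ~a = 1111111100000000
  ~c = 1100110011001100
  (d & ~c) = 0100010001000100
  (~a & (d & ~c)) = 0100010000000000
  ((a | (~b & c)) | (~a & (d & ~c))) = 0111010011111111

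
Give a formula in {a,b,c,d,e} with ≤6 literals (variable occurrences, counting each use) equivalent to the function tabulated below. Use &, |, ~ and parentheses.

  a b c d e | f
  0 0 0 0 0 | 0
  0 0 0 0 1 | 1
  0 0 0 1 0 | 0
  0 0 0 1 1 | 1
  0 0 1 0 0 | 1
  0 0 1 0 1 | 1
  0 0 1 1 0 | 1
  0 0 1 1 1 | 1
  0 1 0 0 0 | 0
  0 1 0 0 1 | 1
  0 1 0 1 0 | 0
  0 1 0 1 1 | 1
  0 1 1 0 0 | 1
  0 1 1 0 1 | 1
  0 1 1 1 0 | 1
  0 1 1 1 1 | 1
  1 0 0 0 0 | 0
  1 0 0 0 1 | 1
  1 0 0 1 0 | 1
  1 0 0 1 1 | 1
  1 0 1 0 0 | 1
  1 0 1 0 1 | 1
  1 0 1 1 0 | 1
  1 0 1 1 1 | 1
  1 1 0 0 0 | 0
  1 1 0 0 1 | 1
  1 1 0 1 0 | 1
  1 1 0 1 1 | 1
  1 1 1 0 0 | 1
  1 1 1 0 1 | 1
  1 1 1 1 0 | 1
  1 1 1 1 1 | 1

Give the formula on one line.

  (a & d) = 00000000000000000011001100110011
  (c | (a & d)) = 00001111000011110011111100111111
  ((c | (a & d)) | e) = 01011111010111110111111101111111

((c | (a & d)) | e)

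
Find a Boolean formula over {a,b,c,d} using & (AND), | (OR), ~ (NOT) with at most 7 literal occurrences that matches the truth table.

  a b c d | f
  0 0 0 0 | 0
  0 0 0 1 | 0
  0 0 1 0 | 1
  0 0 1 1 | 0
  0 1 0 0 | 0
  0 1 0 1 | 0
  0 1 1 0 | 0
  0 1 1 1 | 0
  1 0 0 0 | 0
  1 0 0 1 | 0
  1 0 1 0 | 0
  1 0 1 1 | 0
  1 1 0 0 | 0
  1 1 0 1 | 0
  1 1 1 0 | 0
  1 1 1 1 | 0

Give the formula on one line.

  ~a = 1111111100000000
  (~a | d) = 1111111101010101
  ~b = 1111000011110000
  (c & ~b) = 0011000000110000
  ((~a | d) & (c & ~b)) = 0011000000010000
  ~d = 1010101010101010
  (((~a | d) & (c & ~b)) & ~d) = 0010000000000000

(((~a | d) & (c & ~b)) & ~d)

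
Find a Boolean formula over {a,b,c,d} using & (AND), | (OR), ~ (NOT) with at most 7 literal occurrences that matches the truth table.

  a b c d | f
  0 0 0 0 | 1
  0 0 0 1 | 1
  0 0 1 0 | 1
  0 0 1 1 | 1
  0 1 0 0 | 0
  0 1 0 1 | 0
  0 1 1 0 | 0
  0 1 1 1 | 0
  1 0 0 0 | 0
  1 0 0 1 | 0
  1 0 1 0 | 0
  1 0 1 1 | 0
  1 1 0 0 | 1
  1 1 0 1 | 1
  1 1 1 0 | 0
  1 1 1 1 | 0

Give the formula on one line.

(((~c & b) | ~a) & (a | ~b))

  ~c = 1100110011001100
  (~c & b) = 0000110000001100
  ~a = 1111111100000000
  ((~c & b) | ~a) = 1111111100001100
  ~b = 1111000011110000
  (a | ~b) = 1111000011111111
  (((~c & b) | ~a) & (a | ~b)) = 1111000000001100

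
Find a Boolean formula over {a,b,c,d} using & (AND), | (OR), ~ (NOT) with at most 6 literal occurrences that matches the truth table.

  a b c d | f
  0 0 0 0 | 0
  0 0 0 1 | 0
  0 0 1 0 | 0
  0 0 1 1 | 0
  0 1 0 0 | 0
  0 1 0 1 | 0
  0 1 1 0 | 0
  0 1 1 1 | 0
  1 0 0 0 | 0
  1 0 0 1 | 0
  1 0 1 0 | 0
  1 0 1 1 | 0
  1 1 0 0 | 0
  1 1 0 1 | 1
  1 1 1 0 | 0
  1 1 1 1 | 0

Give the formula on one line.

  ~a = 1111111100000000
  (b | ~a) = 1111111100001111
  (a & (b | ~a)) = 0000000000001111
  ~c = 1100110011001100
  ((a & (b | ~a)) & ~c) = 0000000000001100
  (d & ((a & (b | ~a)) & ~c)) = 0000000000000100

(d & ((a & (b | ~a)) & ~c))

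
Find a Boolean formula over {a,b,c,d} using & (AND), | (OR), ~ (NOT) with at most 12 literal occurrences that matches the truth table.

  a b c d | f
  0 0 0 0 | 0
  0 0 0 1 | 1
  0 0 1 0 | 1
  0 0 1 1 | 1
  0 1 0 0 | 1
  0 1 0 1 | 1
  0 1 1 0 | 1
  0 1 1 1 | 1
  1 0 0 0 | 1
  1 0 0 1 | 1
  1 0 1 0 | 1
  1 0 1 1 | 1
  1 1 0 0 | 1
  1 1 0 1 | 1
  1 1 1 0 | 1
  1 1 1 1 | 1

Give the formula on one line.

  (d | c) = 0111011101110111
  ~a = 1111111100000000
  (b & ~a) = 0000111100000000
  (b & c) = 0000001100000011
  ((b & ~a) | (b & c)) = 0000111100000011
  ((d | c) | ((b & ~a) | (b & c))) = 0111111101110111
  ~c = 1100110011001100
  (d | a) = 0101010111111111
  (~c & (d | a)) = 0100010011001100
  (((d | c) | ((b & ~a) | (b & c))) | (~c & (d | a))) = 0111111111111111

(((d | c) | ((b & ~a) | (b & c))) | (~c & (d | a)))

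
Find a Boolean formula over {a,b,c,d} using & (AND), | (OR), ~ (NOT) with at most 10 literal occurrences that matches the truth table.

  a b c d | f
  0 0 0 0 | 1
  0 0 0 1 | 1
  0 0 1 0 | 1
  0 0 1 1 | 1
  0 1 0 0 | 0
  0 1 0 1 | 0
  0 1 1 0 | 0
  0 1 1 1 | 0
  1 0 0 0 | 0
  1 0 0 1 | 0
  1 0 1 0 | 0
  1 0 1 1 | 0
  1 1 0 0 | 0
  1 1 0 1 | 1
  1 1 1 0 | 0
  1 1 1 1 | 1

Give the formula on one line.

((((~b & ~a) | (a & d)) & b) | (~b & ~a))

  ~b = 1111000011110000
  ~a = 1111111100000000
  (~b & ~a) = 1111000000000000
  (a & d) = 0000000001010101
  ((~b & ~a) | (a & d)) = 1111000001010101
  (((~b & ~a) | (a & d)) & b) = 0000000000000101
  ((((~b & ~a) | (a & d)) & b) | (~b & ~a)) = 1111000000000101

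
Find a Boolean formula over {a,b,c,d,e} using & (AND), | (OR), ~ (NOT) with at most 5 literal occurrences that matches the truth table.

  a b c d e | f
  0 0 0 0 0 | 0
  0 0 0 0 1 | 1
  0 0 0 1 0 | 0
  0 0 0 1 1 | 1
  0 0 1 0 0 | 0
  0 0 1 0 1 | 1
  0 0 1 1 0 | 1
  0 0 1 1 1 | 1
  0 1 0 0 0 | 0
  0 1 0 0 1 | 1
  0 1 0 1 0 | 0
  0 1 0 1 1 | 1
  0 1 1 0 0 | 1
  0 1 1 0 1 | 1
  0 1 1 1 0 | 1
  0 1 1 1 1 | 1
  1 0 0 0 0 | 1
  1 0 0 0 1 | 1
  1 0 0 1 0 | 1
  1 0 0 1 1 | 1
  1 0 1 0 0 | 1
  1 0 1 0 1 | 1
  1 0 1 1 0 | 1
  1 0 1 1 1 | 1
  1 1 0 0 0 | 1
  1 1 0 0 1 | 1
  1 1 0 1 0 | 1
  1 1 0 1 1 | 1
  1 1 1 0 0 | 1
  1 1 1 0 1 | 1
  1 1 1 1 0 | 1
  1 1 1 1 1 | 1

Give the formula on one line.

  (e | a) = 01010101010101011111111111111111
  (b | d) = 00110011111111110011001111111111
  ((b | d) & c) = 00000011000011110000001100001111
  ((e | a) | ((b | d) & c)) = 01010111010111111111111111111111

((e | a) | ((b | d) & c))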